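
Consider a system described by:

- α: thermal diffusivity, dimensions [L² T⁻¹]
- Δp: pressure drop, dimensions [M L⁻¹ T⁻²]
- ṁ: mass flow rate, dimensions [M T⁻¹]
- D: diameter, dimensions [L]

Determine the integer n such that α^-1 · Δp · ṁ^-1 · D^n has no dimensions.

Balance the L exponent: (1)·n from D, plus −(2) + (-1) − (0) = -3 from the rest, must sum to zero.
n − 3 = 0, so n = 3.

3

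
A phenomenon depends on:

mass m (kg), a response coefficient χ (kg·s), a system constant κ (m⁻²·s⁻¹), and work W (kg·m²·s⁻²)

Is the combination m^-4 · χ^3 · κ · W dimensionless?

yes

Sum the exponent of each base dimension across the product:
  M: −4·[m]_M + 3·[χ]_M + [κ]_M + [W]_M = −4·(1) + 3·(1) + (0) + (1) = 0
  L: −4·[m]_L + 3·[χ]_L + [κ]_L + [W]_L = −4·(0) + 3·(0) + (-2) + (2) = 0
  T: −4·[m]_T + 3·[χ]_T + [κ]_T + [W]_T = −4·(0) + 3·(1) + (-1) + (-2) = 0
All base exponents vanish — dimensionless.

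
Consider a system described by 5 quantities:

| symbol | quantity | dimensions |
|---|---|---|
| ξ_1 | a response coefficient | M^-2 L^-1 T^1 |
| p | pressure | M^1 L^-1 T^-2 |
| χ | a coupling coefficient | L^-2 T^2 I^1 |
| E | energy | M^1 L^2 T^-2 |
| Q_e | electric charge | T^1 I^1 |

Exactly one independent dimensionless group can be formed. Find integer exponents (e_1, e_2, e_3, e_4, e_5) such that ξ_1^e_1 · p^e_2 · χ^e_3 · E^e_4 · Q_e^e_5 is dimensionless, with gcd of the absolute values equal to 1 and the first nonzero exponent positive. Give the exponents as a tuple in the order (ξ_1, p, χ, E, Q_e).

(1, -1, 3, 3, -3)

M: e_1·(-2) + e_2·(1) + e_3·(0) + e_4·(1) + e_5·(0) = 0
L: e_1·(-1) + e_2·(-1) + e_3·(-2) + e_4·(2) + e_5·(0) = 0
T: e_1·(1) + e_2·(-2) + e_3·(2) + e_4·(-2) + e_5·(1) = 0
I: e_1·(0) + e_2·(0) + e_3·(1) + e_4·(0) + e_5·(1) = 0
Solving this homogeneous linear system for the smallest-integer solution (first nonzero entry positive) gives (1, -1, 3, 3, -3).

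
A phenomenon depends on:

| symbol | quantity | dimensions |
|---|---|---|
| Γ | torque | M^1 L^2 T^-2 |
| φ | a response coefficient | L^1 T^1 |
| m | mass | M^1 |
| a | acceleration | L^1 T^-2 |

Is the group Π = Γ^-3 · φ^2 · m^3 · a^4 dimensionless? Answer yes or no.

yes

Sum the exponent of each base dimension across the product:
  M: −3·[Γ]_M + 2·[φ]_M + 3·[m]_M + 4·[a]_M = −3·(1) + 2·(0) + 3·(1) + 4·(0) = 0
  L: −3·[Γ]_L + 2·[φ]_L + 3·[m]_L + 4·[a]_L = −3·(2) + 2·(1) + 3·(0) + 4·(1) = 0
  T: −3·[Γ]_T + 2·[φ]_T + 3·[m]_T + 4·[a]_T = −3·(-2) + 2·(1) + 3·(0) + 4·(-2) = 0
  N: −3·[Γ]_N + 2·[φ]_N + 3·[m]_N + 4·[a]_N = −3·(0) + 2·(0) + 3·(0) + 4·(0) = 0
All base exponents vanish — dimensionless.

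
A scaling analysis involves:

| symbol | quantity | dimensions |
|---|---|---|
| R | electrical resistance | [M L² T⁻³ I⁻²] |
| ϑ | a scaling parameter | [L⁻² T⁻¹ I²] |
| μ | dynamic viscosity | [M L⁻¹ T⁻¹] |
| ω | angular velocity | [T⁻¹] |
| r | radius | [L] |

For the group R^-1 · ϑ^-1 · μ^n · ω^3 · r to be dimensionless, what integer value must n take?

Balance the M exponent: (1)·n from μ, plus −(1) − (0) + 3·(0) + (0) = -1 from the rest, must sum to zero.
n − 1 = 0, so n = 1.

1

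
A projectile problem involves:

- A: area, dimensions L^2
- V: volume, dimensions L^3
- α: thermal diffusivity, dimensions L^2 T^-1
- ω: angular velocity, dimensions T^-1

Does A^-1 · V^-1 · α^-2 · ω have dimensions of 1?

no

Sum the exponent of each base dimension across the product:
  L: −[A]_L − [V]_L − 2·[α]_L + [ω]_L = −(2) − (3) − 2·(2) + (0) = -9
  T: −[A]_T − [V]_T − 2·[α]_T + [ω]_T = −(0) − (0) − 2·(-1) + (-1) = 1
Net dimensions [L⁻⁹ T] ≠ [1] — not dimensionless.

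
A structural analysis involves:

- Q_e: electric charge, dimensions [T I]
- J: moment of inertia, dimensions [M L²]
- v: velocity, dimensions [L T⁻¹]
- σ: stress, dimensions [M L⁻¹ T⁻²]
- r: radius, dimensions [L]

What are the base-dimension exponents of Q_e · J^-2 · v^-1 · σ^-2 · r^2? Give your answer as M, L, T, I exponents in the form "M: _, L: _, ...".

Collect each base-dimension exponent across the product:
  M: (0) − 2·(1) − (0) − 2·(1) + 2·(0) = -4
  L: (0) − 2·(2) − (1) − 2·(-1) + 2·(1) = -1
  T: (1) − 2·(0) − (-1) − 2·(-2) + 2·(0) = 6
  I: (1) − 2·(0) − (0) − 2·(0) + 2·(0) = 1
So the dimensions are [M⁻⁴ L⁻¹ T⁶ I].

M: -4, L: -1, T: 6, I: 1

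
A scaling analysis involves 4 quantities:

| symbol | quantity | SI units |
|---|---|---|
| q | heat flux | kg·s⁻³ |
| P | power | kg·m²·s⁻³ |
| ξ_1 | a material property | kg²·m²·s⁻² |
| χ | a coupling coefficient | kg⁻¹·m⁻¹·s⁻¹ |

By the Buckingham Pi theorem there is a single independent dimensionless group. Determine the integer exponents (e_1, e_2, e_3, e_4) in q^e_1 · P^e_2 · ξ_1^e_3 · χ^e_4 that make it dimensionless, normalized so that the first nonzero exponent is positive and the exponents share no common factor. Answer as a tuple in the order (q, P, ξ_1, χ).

M: e_1·(1) + e_2·(1) + e_3·(2) + e_4·(-1) = 0
L: e_1·(0) + e_2·(2) + e_3·(2) + e_4·(-1) = 0
T: e_1·(-3) + e_2·(-3) + e_3·(-2) + e_4·(-1) = 0
Solving this homogeneous linear system for the smallest-integer solution (first nonzero entry positive) gives (1, 1, -2, -2).

(1, 1, -2, -2)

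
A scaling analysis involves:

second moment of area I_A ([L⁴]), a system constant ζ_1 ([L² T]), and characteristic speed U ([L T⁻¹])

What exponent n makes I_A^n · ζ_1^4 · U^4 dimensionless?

-3

Balance the L exponent: (4)·n from I_A, plus 4·(2) + 4·(1) = 12 from the rest, must sum to zero.
4n + 12 = 0, so n = -3.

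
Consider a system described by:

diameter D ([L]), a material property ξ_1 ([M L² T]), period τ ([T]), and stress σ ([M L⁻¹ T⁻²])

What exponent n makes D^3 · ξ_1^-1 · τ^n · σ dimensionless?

3

Balance the T exponent: (1)·n from τ, plus 3·(0) − (1) + (-2) = -3 from the rest, must sum to zero.
n − 3 = 0, so n = 3.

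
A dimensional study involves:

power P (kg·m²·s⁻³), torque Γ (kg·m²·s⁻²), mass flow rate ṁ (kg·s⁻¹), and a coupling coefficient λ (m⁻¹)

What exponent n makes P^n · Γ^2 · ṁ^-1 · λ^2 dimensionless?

-1

Balance the M exponent: (1)·n from P, plus 2·(1) − (1) + 2·(0) = 1 from the rest, must sum to zero.
n + 1 = 0, so n = -1.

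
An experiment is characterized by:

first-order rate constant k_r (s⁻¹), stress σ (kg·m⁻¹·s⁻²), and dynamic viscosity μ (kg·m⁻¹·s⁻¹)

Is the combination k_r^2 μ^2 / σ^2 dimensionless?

yes

Sum the exponent of each base dimension across the product:
  M: 2·[k_r]_M − 2·[σ]_M + 2·[μ]_M = 2·(0) − 2·(1) + 2·(1) = 0
  L: 2·[k_r]_L − 2·[σ]_L + 2·[μ]_L = 2·(0) − 2·(-1) + 2·(-1) = 0
  T: 2·[k_r]_T − 2·[σ]_T + 2·[μ]_T = 2·(-1) − 2·(-2) + 2·(-1) = 0
All base exponents vanish — dimensionless.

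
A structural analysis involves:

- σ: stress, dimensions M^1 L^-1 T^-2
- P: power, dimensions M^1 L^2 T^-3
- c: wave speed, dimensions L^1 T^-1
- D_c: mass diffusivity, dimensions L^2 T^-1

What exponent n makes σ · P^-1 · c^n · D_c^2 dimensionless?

Balance the L exponent: (1)·n from c, plus (-1) − (2) + 2·(2) = 1 from the rest, must sum to zero.
n + 1 = 0, so n = -1.

-1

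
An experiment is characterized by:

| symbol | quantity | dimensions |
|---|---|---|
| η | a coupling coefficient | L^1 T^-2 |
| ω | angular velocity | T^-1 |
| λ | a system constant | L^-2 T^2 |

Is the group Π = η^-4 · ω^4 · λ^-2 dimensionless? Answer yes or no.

Sum the exponent of each base dimension across the product:
  L: −4·[η]_L + 4·[ω]_L − 2·[λ]_L = −4·(1) + 4·(0) − 2·(-2) = 0
  T: −4·[η]_T + 4·[ω]_T − 2·[λ]_T = −4·(-2) + 4·(-1) − 2·(2) = 0
All base exponents vanish — dimensionless.

yes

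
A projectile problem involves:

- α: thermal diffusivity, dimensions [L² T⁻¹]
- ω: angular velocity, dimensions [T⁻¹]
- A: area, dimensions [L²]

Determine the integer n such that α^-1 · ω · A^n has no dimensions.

Balance the L exponent: (2)·n from A, plus −(2) + (0) = -2 from the rest, must sum to zero.
2n − 2 = 0, so n = 1.

1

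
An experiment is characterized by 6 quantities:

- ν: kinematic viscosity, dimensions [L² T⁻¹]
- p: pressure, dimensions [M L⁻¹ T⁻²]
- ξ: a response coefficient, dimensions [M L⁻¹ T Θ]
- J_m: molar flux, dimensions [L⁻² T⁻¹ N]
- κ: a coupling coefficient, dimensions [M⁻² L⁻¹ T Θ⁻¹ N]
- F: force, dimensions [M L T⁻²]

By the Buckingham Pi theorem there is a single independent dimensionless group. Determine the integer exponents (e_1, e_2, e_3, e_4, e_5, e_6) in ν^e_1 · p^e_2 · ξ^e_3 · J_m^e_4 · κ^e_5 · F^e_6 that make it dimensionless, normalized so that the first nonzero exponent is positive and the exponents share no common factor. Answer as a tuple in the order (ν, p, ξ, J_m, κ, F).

M: e_1·(0) + e_2·(1) + e_3·(1) + e_4·(0) + e_5·(-2) + e_6·(1) = 0
L: e_1·(2) + e_2·(-1) + e_3·(-1) + e_4·(-2) + e_5·(-1) + e_6·(1) = 0
T: e_1·(-1) + e_2·(-2) + e_3·(1) + e_4·(-1) + e_5·(1) + e_6·(-2) = 0
Θ: e_1·(0) + e_2·(0) + e_3·(1) + e_4·(0) + e_5·(-1) + e_6·(0) = 0
N: e_1·(0) + e_2·(0) + e_3·(0) + e_4·(1) + e_5·(1) + e_6·(0) = 0
Solving this homogeneous linear system for the smallest-integer solution (first nonzero entry positive) gives (2, 3, 2, -2, 2, -1).

(2, 3, 2, -2, 2, -1)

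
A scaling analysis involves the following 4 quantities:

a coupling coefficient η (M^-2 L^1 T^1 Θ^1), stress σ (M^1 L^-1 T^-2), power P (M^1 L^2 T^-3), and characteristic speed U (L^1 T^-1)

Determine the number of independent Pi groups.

There are 4 variables and 4 base dimensions (M, L, T, Θ).
The dimension matrix has rank 4.
Independent dimensionless groups: 4 − 4 = 0.

0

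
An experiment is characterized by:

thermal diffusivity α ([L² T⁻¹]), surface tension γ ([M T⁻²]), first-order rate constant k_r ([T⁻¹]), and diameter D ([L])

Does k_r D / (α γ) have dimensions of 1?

Sum the exponent of each base dimension across the product:
  M: −[α]_M − [γ]_M + [k_r]_M + [D]_M = −(0) − (1) + (0) + (0) = -1
  L: −[α]_L − [γ]_L + [k_r]_L + [D]_L = −(2) − (0) + (0) + (1) = -1
  T: −[α]_T − [γ]_T + [k_r]_T + [D]_T = −(-1) − (-2) + (-1) + (0) = 2
Net dimensions [M⁻¹ L⁻¹ T²] ≠ [1] — not dimensionless.

no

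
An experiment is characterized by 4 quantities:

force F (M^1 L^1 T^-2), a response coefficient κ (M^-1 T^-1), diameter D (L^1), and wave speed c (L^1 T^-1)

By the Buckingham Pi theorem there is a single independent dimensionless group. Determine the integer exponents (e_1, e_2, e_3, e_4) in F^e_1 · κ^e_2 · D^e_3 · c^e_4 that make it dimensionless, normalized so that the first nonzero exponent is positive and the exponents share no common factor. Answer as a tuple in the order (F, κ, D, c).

M: e_1·(1) + e_2·(-1) + e_3·(0) + e_4·(0) = 0
L: e_1·(1) + e_2·(0) + e_3·(1) + e_4·(1) = 0
T: e_1·(-2) + e_2·(-1) + e_3·(0) + e_4·(-1) = 0
Solving this homogeneous linear system for the smallest-integer solution (first nonzero entry positive) gives (1, 1, 2, -3).

(1, 1, 2, -3)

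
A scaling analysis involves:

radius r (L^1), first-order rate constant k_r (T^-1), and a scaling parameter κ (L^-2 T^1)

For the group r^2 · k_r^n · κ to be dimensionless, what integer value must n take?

1

Balance the T exponent: (-1)·n from k_r, plus 2·(0) + (1) = 1 from the rest, must sum to zero.
−n + 1 = 0, so n = 1.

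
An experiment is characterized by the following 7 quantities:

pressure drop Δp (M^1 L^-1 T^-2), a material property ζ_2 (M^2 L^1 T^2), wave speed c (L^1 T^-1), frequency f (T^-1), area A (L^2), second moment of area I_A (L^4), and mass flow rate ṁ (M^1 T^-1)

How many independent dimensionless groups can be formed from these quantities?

4

There are 7 variables and 3 base dimensions (M, L, T).
The dimension matrix has rank 3.
Independent dimensionless groups: 7 − 3 = 4.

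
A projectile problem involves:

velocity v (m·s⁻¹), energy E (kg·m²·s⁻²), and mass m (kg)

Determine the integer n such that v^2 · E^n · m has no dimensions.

Balance the M exponent: (1)·n from E, plus 2·(0) + (1) = 1 from the rest, must sum to zero.
n + 1 = 0, so n = -1.

-1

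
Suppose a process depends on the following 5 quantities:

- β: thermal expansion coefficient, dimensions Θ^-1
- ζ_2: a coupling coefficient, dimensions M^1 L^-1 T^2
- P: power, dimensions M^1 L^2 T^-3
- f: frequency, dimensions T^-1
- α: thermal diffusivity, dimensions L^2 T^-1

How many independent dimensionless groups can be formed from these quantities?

1

There are 5 variables and 4 base dimensions (M, L, T, Θ).
The dimension matrix has rank 4.
Independent dimensionless groups: 5 − 4 = 1.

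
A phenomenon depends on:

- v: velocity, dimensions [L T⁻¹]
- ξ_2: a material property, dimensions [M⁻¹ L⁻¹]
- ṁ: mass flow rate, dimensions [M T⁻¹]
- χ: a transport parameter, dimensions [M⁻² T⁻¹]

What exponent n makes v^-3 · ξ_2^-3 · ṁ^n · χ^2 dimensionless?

Balance the M exponent: (1)·n from ṁ, plus −3·(0) − 3·(-1) + 2·(-2) = -1 from the rest, must sum to zero.
n − 1 = 0, so n = 1.

1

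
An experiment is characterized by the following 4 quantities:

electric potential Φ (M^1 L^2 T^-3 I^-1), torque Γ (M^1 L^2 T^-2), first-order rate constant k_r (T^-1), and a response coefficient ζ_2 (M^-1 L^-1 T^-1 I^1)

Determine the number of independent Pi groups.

0

There are 4 variables and 4 base dimensions (M, L, T, I).
The dimension matrix has rank 4.
Independent dimensionless groups: 4 − 4 = 0.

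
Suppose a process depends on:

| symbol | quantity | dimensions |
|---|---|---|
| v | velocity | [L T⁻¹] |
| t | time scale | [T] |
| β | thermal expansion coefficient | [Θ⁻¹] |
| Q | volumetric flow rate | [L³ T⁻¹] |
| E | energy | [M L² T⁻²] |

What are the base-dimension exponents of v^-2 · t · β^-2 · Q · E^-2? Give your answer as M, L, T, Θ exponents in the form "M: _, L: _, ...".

Collect each base-dimension exponent across the product:
  M: −2·(0) + (0) − 2·(0) + (0) − 2·(1) = -2
  L: −2·(1) + (0) − 2·(0) + (3) − 2·(2) = -3
  T: −2·(-1) + (1) − 2·(0) + (-1) − 2·(-2) = 6
  Θ: −2·(0) + (0) − 2·(-1) + (0) − 2·(0) = 2
So the dimensions are [M⁻² L⁻³ T⁶ Θ²].

M: -2, L: -3, T: 6, Θ: 2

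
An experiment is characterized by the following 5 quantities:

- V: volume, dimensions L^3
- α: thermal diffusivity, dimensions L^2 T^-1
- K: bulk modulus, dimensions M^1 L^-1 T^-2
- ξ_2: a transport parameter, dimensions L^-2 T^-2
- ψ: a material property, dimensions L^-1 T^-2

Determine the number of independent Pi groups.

2

There are 5 variables and 3 base dimensions (M, L, T).
The dimension matrix has rank 3.
Independent dimensionless groups: 5 − 3 = 2.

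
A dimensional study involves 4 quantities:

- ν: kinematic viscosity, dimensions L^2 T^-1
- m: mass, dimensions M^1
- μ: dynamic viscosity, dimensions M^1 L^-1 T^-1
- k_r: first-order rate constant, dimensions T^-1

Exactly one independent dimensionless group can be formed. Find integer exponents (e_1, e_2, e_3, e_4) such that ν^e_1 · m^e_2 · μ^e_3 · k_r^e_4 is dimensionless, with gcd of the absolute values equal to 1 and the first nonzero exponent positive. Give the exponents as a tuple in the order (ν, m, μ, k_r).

(1, -2, 2, -3)

M: e_1·(0) + e_2·(1) + e_3·(1) + e_4·(0) = 0
L: e_1·(2) + e_2·(0) + e_3·(-1) + e_4·(0) = 0
T: e_1·(-1) + e_2·(0) + e_3·(-1) + e_4·(-1) = 0
Solving this homogeneous linear system for the smallest-integer solution (first nonzero entry positive) gives (1, -2, 2, -3).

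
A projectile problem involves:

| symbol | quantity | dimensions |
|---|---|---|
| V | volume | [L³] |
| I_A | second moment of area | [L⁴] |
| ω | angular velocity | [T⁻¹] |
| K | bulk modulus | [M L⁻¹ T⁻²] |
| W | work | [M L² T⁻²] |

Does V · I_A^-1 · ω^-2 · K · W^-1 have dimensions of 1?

no

Sum the exponent of each base dimension across the product:
  M: [V]_M − [I_A]_M − 2·[ω]_M + [K]_M − [W]_M = (0) − (0) − 2·(0) + (1) − (1) = 0
  L: [V]_L − [I_A]_L − 2·[ω]_L + [K]_L − [W]_L = (3) − (4) − 2·(0) + (-1) − (2) = -4
  T: [V]_T − [I_A]_T − 2·[ω]_T + [K]_T − [W]_T = (0) − (0) − 2·(-1) + (-2) − (-2) = 2
Net dimensions [L⁻⁴ T²] ≠ [1] — not dimensionless.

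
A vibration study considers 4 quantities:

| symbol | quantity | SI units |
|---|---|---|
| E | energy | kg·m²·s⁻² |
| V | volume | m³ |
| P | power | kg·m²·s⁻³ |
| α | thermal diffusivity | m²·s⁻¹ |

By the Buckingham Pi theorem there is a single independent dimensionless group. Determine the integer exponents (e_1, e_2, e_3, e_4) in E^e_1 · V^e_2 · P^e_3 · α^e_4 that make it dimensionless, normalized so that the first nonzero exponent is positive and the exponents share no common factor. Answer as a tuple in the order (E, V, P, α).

(3, -2, -3, 3)

M: e_1·(1) + e_2·(0) + e_3·(1) + e_4·(0) = 0
L: e_1·(2) + e_2·(3) + e_3·(2) + e_4·(2) = 0
T: e_1·(-2) + e_2·(0) + e_3·(-3) + e_4·(-1) = 0
Solving this homogeneous linear system for the smallest-integer solution (first nonzero entry positive) gives (3, -2, -3, 3).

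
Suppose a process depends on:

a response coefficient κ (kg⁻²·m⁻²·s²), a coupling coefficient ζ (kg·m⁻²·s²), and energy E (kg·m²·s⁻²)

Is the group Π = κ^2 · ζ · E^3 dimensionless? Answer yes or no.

Sum the exponent of each base dimension across the product:
  M: 2·[κ]_M + [ζ]_M + 3·[E]_M = 2·(-2) + (1) + 3·(1) = 0
  L: 2·[κ]_L + [ζ]_L + 3·[E]_L = 2·(-2) + (-2) + 3·(2) = 0
  T: 2·[κ]_T + [ζ]_T + 3·[E]_T = 2·(2) + (2) + 3·(-2) = 0
All base exponents vanish — dimensionless.

yes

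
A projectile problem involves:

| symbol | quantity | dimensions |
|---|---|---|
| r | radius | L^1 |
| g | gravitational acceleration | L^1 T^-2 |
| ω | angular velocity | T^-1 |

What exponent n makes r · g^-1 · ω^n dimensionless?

2

Balance the T exponent: (-1)·n from ω, plus (0) − (-2) = 2 from the rest, must sum to zero.
−n + 2 = 0, so n = 2.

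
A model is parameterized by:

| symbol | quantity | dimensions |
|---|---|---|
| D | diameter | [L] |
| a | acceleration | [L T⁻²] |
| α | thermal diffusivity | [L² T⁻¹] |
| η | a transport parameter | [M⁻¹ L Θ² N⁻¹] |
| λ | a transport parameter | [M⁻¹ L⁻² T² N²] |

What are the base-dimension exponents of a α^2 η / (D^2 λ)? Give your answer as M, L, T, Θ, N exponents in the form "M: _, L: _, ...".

M: 0, L: 6, T: -6, Θ: 2, N: -3

Collect each base-dimension exponent across the product:
  M: −2·(0) + (0) + 2·(0) + (-1) − (-1) = 0
  L: −2·(1) + (1) + 2·(2) + (1) − (-2) = 6
  T: −2·(0) + (-2) + 2·(-1) + (0) − (2) = -6
  Θ: −2·(0) + (0) + 2·(0) + (2) − (0) = 2
  N: −2·(0) + (0) + 2·(0) + (-1) − (2) = -3
So the dimensions are [L⁶ T⁻⁶ Θ² N⁻³].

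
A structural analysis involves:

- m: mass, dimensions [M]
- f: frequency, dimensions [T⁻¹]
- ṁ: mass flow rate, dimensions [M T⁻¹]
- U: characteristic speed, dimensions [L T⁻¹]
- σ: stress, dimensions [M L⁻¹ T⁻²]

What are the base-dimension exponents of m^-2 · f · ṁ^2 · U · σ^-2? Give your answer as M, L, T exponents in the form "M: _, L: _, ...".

M: -2, L: 3, T: 0

Collect each base-dimension exponent across the product:
  M: −2·(1) + (0) + 2·(1) + (0) − 2·(1) = -2
  L: −2·(0) + (0) + 2·(0) + (1) − 2·(-1) = 3
  T: −2·(0) + (-1) + 2·(-1) + (-1) − 2·(-2) = 0
So the dimensions are [M⁻² L³].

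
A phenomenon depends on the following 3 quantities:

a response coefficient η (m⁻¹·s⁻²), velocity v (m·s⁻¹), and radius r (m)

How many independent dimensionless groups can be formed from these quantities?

1

There are 3 variables and 2 base dimensions (L, T).
The dimension matrix has rank 2.
Independent dimensionless groups: 3 − 2 = 1.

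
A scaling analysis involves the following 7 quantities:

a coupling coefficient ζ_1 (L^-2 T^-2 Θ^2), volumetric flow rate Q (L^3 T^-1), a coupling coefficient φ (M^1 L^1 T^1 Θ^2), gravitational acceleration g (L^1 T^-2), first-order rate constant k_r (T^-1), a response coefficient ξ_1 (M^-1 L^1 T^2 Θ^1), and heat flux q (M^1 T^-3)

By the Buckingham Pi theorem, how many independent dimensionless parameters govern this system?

3

There are 7 variables and 4 base dimensions (M, L, T, Θ).
The dimension matrix has rank 4.
Independent dimensionless groups: 7 − 4 = 3.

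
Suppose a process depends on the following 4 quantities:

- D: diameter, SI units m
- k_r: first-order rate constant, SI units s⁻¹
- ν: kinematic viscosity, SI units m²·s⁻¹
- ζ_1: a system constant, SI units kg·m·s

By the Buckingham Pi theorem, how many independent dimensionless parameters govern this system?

1

There are 4 variables and 3 base dimensions (M, L, T).
The dimension matrix has rank 3.
Independent dimensionless groups: 4 − 3 = 1.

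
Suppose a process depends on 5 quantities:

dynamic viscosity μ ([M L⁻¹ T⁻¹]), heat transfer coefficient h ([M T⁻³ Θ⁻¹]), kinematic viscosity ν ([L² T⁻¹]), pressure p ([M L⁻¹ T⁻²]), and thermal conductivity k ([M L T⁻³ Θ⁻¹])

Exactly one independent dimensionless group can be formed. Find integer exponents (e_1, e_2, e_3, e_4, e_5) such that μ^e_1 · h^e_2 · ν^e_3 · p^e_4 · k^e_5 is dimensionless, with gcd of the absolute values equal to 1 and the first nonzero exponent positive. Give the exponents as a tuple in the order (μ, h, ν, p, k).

(1, 2, 1, -1, -2)

M: e_1·(1) + e_2·(1) + e_3·(0) + e_4·(1) + e_5·(1) = 0
L: e_1·(-1) + e_2·(0) + e_3·(2) + e_4·(-1) + e_5·(1) = 0
T: e_1·(-1) + e_2·(-3) + e_3·(-1) + e_4·(-2) + e_5·(-3) = 0
Θ: e_1·(0) + e_2·(-1) + e_3·(0) + e_4·(0) + e_5·(-1) = 0
Solving this homogeneous linear system for the smallest-integer solution (first nonzero entry positive) gives (1, 2, 1, -1, -2).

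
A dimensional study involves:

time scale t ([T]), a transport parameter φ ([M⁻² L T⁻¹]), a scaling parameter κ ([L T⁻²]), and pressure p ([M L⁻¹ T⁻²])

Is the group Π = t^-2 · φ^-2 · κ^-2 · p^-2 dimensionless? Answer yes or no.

no

Sum the exponent of each base dimension across the product:
  M: −2·[t]_M − 2·[φ]_M − 2·[κ]_M − 2·[p]_M = −2·(0) − 2·(-2) − 2·(0) − 2·(1) = 2
  L: −2·[t]_L − 2·[φ]_L − 2·[κ]_L − 2·[p]_L = −2·(0) − 2·(1) − 2·(1) − 2·(-1) = -2
  T: −2·[t]_T − 2·[φ]_T − 2·[κ]_T − 2·[p]_T = −2·(1) − 2·(-1) − 2·(-2) − 2·(-2) = 8
Net dimensions [M² L⁻² T⁸] ≠ [1] — not dimensionless.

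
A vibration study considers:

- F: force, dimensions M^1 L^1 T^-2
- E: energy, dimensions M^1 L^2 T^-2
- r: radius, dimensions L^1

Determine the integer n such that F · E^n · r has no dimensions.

-1

Balance the M exponent: (1)·n from E, plus (1) + (0) = 1 from the rest, must sum to zero.
n + 1 = 0, so n = -1.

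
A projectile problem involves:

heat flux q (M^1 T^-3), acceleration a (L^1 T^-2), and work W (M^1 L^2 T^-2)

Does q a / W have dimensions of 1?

Sum the exponent of each base dimension across the product:
  M: [q]_M + [a]_M − [W]_M = (1) + (0) − (1) = 0
  L: [q]_L + [a]_L − [W]_L = (0) + (1) − (2) = -1
  T: [q]_T + [a]_T − [W]_T = (-3) + (-2) − (-2) = -3
Net dimensions [L⁻¹ T⁻³] ≠ [1] — not dimensionless.

no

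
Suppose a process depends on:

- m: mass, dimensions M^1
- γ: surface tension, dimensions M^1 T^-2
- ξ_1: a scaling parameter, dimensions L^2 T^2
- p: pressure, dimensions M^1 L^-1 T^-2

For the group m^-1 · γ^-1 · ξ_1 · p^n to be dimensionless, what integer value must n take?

2

Balance the M exponent: (1)·n from p, plus −(1) − (1) + (0) = -2 from the rest, must sum to zero.
n − 2 = 0, so n = 2.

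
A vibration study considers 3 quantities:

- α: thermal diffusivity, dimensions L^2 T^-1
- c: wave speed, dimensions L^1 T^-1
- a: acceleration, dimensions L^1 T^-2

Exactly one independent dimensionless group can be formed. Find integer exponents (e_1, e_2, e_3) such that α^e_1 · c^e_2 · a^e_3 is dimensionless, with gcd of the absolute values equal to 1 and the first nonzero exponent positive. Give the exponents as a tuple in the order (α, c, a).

(1, -3, 1)

L: e_1·(2) + e_2·(1) + e_3·(1) = 0
T: e_1·(-1) + e_2·(-1) + e_3·(-2) = 0
Solving this homogeneous linear system for the smallest-integer solution (first nonzero entry positive) gives (1, -3, 1).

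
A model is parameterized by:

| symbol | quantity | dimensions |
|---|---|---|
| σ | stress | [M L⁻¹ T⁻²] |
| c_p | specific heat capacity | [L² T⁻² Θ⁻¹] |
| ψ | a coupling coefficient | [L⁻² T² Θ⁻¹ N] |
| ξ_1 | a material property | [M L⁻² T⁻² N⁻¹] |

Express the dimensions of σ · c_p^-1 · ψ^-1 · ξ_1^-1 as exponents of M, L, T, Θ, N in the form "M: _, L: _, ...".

M: 0, L: 1, T: 0, Θ: 2, N: 0

Collect each base-dimension exponent across the product:
  M: (1) − (0) − (0) − (1) = 0
  L: (-1) − (2) − (-2) − (-2) = 1
  T: (-2) − (-2) − (2) − (-2) = 0
  Θ: (0) − (-1) − (-1) − (0) = 2
  N: (0) − (0) − (1) − (-1) = 0
So the dimensions are [L Θ²].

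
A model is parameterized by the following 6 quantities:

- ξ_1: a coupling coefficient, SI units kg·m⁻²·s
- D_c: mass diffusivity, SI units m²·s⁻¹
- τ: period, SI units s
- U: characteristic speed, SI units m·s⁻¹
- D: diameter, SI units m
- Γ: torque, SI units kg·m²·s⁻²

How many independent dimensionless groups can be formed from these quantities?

There are 6 variables and 3 base dimensions (M, L, T).
The dimension matrix has rank 3.
Independent dimensionless groups: 6 − 3 = 3.

3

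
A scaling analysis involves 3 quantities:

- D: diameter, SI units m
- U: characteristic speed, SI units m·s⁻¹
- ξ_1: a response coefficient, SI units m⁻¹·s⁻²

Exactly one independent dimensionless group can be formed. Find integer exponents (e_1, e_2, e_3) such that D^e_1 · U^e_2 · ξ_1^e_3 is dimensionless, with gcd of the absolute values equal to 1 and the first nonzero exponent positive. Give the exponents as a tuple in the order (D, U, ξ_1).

(3, -2, 1)

L: e_1·(1) + e_2·(1) + e_3·(-1) = 0
T: e_1·(0) + e_2·(-1) + e_3·(-2) = 0
Solving this homogeneous linear system for the smallest-integer solution (first nonzero entry positive) gives (3, -2, 1).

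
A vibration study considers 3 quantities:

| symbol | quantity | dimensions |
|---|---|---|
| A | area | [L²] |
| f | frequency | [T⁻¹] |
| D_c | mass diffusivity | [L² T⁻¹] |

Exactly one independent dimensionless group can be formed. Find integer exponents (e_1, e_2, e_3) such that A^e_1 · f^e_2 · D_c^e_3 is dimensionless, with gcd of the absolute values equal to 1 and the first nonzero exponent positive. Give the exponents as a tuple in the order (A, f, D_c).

(1, 1, -1)

L: e_1·(2) + e_2·(0) + e_3·(2) = 0
T: e_1·(0) + e_2·(-1) + e_3·(-1) = 0
Solving this homogeneous linear system for the smallest-integer solution (first nonzero entry positive) gives (1, 1, -1).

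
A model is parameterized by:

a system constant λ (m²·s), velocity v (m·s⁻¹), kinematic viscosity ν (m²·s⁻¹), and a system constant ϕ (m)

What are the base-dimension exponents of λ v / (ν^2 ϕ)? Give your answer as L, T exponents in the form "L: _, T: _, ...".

Collect each base-dimension exponent across the product:
  L: (2) + (1) − 2·(2) − (1) = -2
  T: (1) + (-1) − 2·(-1) − (0) = 2
So the dimensions are [L⁻² T²].

L: -2, T: 2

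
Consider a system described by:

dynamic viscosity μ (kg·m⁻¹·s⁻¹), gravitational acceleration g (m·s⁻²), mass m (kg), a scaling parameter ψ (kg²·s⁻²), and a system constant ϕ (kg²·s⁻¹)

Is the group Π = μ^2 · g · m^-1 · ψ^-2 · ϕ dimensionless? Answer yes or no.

Sum the exponent of each base dimension across the product:
  M: 2·[μ]_M + [g]_M − [m]_M − 2·[ψ]_M + [ϕ]_M = 2·(1) + (0) − (1) − 2·(2) + (2) = -1
  L: 2·[μ]_L + [g]_L − [m]_L − 2·[ψ]_L + [ϕ]_L = 2·(-1) + (1) − (0) − 2·(0) + (0) = -1
  T: 2·[μ]_T + [g]_T − [m]_T − 2·[ψ]_T + [ϕ]_T = 2·(-1) + (-2) − (0) − 2·(-2) + (-1) = -1
Net dimensions [M⁻¹ L⁻¹ T⁻¹] ≠ [1] — not dimensionless.

no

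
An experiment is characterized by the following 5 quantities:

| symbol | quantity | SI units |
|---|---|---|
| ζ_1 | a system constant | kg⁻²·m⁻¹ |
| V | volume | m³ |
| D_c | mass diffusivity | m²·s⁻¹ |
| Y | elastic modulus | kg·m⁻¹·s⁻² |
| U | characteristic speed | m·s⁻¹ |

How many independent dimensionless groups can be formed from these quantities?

2

There are 5 variables and 3 base dimensions (M, L, T).
The dimension matrix has rank 3.
Independent dimensionless groups: 5 − 3 = 2.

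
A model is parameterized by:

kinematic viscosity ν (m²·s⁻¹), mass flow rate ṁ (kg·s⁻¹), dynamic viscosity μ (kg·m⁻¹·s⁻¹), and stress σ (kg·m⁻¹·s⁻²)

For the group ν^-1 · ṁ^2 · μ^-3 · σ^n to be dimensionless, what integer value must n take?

1

Balance the M exponent: (1)·n from σ, plus −(0) + 2·(1) − 3·(1) = -1 from the rest, must sum to zero.
n − 1 = 0, so n = 1.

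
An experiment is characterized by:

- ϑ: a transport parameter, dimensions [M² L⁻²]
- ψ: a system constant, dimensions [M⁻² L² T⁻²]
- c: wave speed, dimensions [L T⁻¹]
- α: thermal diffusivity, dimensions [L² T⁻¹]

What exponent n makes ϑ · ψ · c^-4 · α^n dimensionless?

2

Balance the L exponent: (2)·n from α, plus (-2) + (2) − 4·(1) = -4 from the rest, must sum to zero.
2n − 4 = 0, so n = 2.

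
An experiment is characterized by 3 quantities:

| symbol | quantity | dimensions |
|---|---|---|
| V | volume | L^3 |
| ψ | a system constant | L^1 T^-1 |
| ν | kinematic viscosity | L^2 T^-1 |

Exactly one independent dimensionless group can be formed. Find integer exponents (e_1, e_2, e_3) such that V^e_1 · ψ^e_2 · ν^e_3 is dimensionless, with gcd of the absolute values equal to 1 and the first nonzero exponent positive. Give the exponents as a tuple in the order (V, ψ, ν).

(1, 3, -3)

L: e_1·(3) + e_2·(1) + e_3·(2) = 0
T: e_1·(0) + e_2·(-1) + e_3·(-1) = 0
Solving this homogeneous linear system for the smallest-integer solution (first nonzero entry positive) gives (1, 3, -3).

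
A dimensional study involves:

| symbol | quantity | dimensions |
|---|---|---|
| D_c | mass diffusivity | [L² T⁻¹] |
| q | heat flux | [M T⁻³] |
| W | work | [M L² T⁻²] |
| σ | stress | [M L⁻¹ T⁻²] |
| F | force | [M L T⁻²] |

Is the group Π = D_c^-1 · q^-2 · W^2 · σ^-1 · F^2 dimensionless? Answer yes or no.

Sum the exponent of each base dimension across the product:
  M: −[D_c]_M − 2·[q]_M + 2·[W]_M − [σ]_M + 2·[F]_M = −(0) − 2·(1) + 2·(1) − (1) + 2·(1) = 1
  L: −[D_c]_L − 2·[q]_L + 2·[W]_L − [σ]_L + 2·[F]_L = −(2) − 2·(0) + 2·(2) − (-1) + 2·(1) = 5
  T: −[D_c]_T − 2·[q]_T + 2·[W]_T − [σ]_T + 2·[F]_T = −(-1) − 2·(-3) + 2·(-2) − (-2) + 2·(-2) = 1
Net dimensions [M L⁵ T] ≠ [1] — not dimensionless.

no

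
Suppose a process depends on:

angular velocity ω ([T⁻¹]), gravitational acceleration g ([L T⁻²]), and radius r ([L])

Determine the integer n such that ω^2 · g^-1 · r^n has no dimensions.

Balance the L exponent: (1)·n from r, plus 2·(0) − (1) = -1 from the rest, must sum to zero.
n − 1 = 0, so n = 1.

1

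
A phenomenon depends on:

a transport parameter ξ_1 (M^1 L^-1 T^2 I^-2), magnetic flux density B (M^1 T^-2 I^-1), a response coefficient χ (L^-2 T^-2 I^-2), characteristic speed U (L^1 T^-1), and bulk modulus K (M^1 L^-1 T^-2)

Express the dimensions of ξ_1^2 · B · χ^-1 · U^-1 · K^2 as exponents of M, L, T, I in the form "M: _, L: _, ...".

M: 5, L: -3, T: 1, I: -3

Collect each base-dimension exponent across the product:
  M: 2·(1) + (1) − (0) − (0) + 2·(1) = 5
  L: 2·(-1) + (0) − (-2) − (1) + 2·(-1) = -3
  T: 2·(2) + (-2) − (-2) − (-1) + 2·(-2) = 1
  I: 2·(-2) + (-1) − (-2) − (0) + 2·(0) = -3
So the dimensions are [M⁵ L⁻³ T I⁻³].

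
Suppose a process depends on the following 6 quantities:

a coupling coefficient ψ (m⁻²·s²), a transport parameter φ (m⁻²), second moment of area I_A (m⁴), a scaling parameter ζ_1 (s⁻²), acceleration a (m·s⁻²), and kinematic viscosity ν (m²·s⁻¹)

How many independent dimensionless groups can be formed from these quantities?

There are 6 variables and 2 base dimensions (L, T).
The dimension matrix has rank 2.
Independent dimensionless groups: 6 − 2 = 4.

4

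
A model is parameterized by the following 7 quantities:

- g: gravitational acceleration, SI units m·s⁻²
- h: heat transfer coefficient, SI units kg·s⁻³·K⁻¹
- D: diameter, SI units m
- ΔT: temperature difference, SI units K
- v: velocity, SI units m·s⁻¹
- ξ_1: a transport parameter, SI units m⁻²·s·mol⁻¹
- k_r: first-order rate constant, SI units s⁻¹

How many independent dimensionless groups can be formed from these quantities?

There are 7 variables and 5 base dimensions (M, L, T, Θ, N).
The dimension matrix has rank 5.
Independent dimensionless groups: 7 − 5 = 2.

2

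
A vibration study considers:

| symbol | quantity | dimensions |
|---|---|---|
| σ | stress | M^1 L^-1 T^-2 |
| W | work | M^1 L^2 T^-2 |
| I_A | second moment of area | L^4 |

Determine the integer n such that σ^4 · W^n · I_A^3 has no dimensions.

-4

Balance the M exponent: (1)·n from W, plus 4·(1) + 3·(0) = 4 from the rest, must sum to zero.
n + 4 = 0, so n = -4.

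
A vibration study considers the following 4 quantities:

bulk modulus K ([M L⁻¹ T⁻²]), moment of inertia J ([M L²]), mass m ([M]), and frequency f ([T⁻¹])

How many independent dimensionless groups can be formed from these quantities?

1

There are 4 variables and 3 base dimensions (M, L, T).
The dimension matrix has rank 3.
Independent dimensionless groups: 4 − 3 = 1.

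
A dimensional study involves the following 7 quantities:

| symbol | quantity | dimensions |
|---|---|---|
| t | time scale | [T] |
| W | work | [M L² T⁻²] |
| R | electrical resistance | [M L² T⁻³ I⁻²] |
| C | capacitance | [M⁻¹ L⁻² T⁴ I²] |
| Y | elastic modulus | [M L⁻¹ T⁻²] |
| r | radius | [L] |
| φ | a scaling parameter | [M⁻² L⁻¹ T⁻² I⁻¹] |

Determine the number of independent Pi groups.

There are 7 variables and 4 base dimensions (M, L, T, I).
The dimension matrix has rank 4.
Independent dimensionless groups: 7 − 4 = 3.

3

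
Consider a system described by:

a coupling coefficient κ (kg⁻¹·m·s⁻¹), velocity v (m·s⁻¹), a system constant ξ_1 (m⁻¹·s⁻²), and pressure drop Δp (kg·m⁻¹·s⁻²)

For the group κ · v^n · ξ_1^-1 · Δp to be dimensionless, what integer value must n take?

Balance the L exponent: (1)·n from v, plus (1) − (-1) + (-1) = 1 from the rest, must sum to zero.
n + 1 = 0, so n = -1.

-1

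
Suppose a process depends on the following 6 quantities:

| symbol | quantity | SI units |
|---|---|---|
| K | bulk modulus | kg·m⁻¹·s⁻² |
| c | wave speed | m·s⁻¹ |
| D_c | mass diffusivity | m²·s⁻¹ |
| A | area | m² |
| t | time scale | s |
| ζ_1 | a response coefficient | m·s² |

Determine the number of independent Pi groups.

3

There are 6 variables and 3 base dimensions (M, L, T).
The dimension matrix has rank 3.
Independent dimensionless groups: 6 − 3 = 3.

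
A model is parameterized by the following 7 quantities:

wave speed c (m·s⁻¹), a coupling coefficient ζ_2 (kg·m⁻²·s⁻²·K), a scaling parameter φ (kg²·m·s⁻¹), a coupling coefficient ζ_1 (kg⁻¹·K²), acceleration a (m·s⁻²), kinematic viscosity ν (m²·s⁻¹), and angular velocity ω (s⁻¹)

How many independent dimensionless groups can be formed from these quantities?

3

There are 7 variables and 4 base dimensions (M, L, T, Θ).
The dimension matrix has rank 4.
Independent dimensionless groups: 7 − 4 = 3.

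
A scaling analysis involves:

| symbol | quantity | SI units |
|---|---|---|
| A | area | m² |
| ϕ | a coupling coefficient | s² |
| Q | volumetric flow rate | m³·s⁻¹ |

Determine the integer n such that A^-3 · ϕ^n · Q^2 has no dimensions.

Balance the T exponent: (2)·n from ϕ, plus −3·(0) + 2·(-1) = -2 from the rest, must sum to zero.
2n − 2 = 0, so n = 1.

1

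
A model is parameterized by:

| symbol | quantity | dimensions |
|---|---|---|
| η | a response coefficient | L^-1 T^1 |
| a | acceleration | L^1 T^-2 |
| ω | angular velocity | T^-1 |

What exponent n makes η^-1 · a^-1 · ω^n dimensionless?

Balance the T exponent: (-1)·n from ω, plus −(1) − (-2) = 1 from the rest, must sum to zero.
−n + 1 = 0, so n = 1.

1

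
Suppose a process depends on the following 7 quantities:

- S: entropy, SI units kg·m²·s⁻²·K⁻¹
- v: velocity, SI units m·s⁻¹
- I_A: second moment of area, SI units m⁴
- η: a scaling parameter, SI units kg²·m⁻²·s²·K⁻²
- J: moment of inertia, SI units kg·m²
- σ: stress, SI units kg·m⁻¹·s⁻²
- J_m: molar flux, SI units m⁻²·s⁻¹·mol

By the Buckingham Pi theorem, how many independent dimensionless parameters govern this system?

2

There are 7 variables and 5 base dimensions (M, L, T, Θ, N).
The dimension matrix has rank 5.
Independent dimensionless groups: 7 − 5 = 2.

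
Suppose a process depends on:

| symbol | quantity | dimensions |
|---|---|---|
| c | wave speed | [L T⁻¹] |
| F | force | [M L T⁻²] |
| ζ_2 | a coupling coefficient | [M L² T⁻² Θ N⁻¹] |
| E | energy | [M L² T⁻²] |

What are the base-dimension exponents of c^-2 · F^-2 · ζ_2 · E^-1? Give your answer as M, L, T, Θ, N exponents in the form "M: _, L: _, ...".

M: -2, L: -4, T: 6, Θ: 1, N: -1

Collect each base-dimension exponent across the product:
  M: −2·(0) − 2·(1) + (1) − (1) = -2
  L: −2·(1) − 2·(1) + (2) − (2) = -4
  T: −2·(-1) − 2·(-2) + (-2) − (-2) = 6
  Θ: −2·(0) − 2·(0) + (1) − (0) = 1
  N: −2·(0) − 2·(0) + (-1) − (0) = -1
So the dimensions are [M⁻² L⁻⁴ T⁶ Θ N⁻¹].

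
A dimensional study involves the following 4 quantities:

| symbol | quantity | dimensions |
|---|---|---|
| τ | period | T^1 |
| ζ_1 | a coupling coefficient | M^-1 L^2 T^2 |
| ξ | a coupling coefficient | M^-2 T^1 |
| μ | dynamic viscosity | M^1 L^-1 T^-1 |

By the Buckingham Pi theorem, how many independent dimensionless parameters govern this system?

1

There are 4 variables and 3 base dimensions (M, L, T).
The dimension matrix has rank 3.
Independent dimensionless groups: 4 − 3 = 1.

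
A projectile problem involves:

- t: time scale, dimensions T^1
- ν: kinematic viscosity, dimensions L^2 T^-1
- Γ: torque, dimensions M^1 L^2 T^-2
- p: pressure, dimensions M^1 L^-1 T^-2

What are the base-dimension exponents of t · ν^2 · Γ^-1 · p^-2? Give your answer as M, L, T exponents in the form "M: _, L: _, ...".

Collect each base-dimension exponent across the product:
  M: (0) + 2·(0) − (1) − 2·(1) = -3
  L: (0) + 2·(2) − (2) − 2·(-1) = 4
  T: (1) + 2·(-1) − (-2) − 2·(-2) = 5
So the dimensions are [M⁻³ L⁴ T⁵].

M: -3, L: 4, T: 5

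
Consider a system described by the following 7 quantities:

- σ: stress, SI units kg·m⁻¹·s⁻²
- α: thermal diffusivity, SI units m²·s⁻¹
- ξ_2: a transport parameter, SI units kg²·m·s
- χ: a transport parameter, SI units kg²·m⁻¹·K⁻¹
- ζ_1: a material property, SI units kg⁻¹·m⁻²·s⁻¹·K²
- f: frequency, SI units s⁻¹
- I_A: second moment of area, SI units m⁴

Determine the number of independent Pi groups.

3

There are 7 variables and 4 base dimensions (M, L, T, Θ).
The dimension matrix has rank 4.
Independent dimensionless groups: 7 − 4 = 3.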